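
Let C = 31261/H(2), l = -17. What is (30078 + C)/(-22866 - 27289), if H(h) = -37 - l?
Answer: -570299/1003100 ≈ -0.56854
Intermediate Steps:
H(h) = -20 (H(h) = -37 - 1*(-17) = -37 + 17 = -20)
C = -31261/20 (C = 31261/(-20) = 31261*(-1/20) = -31261/20 ≈ -1563.1)
(30078 + C)/(-22866 - 27289) = (30078 - 31261/20)/(-22866 - 27289) = (570299/20)/(-50155) = (570299/20)*(-1/50155) = -570299/1003100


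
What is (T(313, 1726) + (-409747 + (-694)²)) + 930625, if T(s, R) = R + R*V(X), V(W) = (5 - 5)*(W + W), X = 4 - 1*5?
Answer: 1004240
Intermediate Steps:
X = -1 (X = 4 - 5 = -1)
V(W) = 0 (V(W) = 0*(2*W) = 0)
T(s, R) = R (T(s, R) = R + R*0 = R + 0 = R)
(T(313, 1726) + (-409747 + (-694)²)) + 930625 = (1726 + (-409747 + (-694)²)) + 930625 = (1726 + (-409747 + 481636)) + 930625 = (1726 + 71889) + 930625 = 73615 + 930625 = 1004240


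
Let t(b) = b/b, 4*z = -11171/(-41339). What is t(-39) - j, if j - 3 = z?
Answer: -341883/165356 ≈ -2.0676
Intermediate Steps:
z = 11171/165356 (z = (-11171/(-41339))/4 = (-11171*(-1/41339))/4 = (1/4)*(11171/41339) = 11171/165356 ≈ 0.067557)
t(b) = 1
j = 507239/165356 (j = 3 + 11171/165356 = 507239/165356 ≈ 3.0676)
t(-39) - j = 1 - 1*507239/165356 = 1 - 507239/165356 = -341883/165356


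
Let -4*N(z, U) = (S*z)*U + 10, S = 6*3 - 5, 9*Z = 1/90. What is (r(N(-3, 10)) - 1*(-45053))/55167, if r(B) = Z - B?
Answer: 5202283/6383610 ≈ 0.81494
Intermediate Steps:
Z = 1/810 (Z = (⅑)/90 = (⅑)*(1/90) = 1/810 ≈ 0.0012346)
S = 13 (S = 18 - 5 = 13)
N(z, U) = -5/2 - 13*U*z/4 (N(z, U) = -((13*z)*U + 10)/4 = -(13*U*z + 10)/4 = -(10 + 13*U*z)/4 = -5/2 - 13*U*z/4)
r(B) = 1/810 - B
(r(N(-3, 10)) - 1*(-45053))/55167 = ((1/810 - (-5/2 - 13/4*10*(-3))) - 1*(-45053))/55167 = ((1/810 - (-5/2 + 195/2)) + 45053)*(1/55167) = ((1/810 - 1*95) + 45053)*(1/55167) = ((1/810 - 95) + 45053)*(1/55167) = (-76949/810 + 45053)*(1/55167) = (36415981/810)*(1/55167) = 5202283/6383610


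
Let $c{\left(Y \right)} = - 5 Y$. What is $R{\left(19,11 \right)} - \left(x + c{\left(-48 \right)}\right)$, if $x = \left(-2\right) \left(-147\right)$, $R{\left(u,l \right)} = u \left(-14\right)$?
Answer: $-800$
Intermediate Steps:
$R{\left(u,l \right)} = - 14 u$
$x = 294$
$R{\left(19,11 \right)} - \left(x + c{\left(-48 \right)}\right) = \left(-14\right) 19 - \left(294 - -240\right) = -266 - \left(294 + 240\right) = -266 - 534 = -800$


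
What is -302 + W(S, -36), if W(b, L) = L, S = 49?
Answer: -338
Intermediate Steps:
-302 + W(S, -36) = -302 - 36 = -338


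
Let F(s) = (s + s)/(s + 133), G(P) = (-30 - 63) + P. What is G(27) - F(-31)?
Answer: -3335/51 ≈ -65.392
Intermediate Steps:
G(P) = -93 + P
F(s) = 2*s/(133 + s) (F(s) = (2*s)/(133 + s) = 2*s/(133 + s))
G(27) - F(-31) = (-93 + 27) - 2*(-31)/(133 - 31) = -66 - 2*(-31)/102 = -66 - 1*(-31/51) = -66 + 31/51 = -3335/51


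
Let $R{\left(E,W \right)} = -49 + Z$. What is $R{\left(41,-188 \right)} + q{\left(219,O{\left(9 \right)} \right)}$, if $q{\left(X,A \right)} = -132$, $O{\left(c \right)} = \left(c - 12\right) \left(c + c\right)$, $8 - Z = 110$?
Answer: $-283$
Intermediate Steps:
$Z = -102$ ($Z = 8 - 110 = -102$)
$O{\left(c \right)} = 2 c \left(-12 + c\right)$ ($O{\left(c \right)} = \left(-12 + c\right) 2 c = 2 c \left(-12 + c\right)$)
$R{\left(E,W \right)} = -151$ ($R{\left(E,W \right)} = -49 - 102 = -151$)
$R{\left(41,-188 \right)} + q{\left(219,O{\left(9 \right)} \right)} = -151 - 132 = -283$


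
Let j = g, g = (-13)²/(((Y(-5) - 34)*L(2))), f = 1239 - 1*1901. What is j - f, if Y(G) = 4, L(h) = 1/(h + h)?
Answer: 9592/15 ≈ 639.47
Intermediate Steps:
L(h) = 1/(2*h)
f = -662 (f = 1239 - 1901 = -662)
g = -338/15 (g = (-13)²/(((4 - 34)*((½)/2))) = 169/((-15/2)) = 169/((-30*¼)) = 169/(-15/2) = 169*(-2/15) = -338/15 ≈ -22.533)
j = -338/15 ≈ -22.533
j - f = -338/15 - 1*(-662) = -338/15 + 662 = 9592/15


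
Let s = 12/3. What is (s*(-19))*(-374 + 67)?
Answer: 23332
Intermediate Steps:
s = 4 (s = 12*(⅓) = 4)
(s*(-19))*(-374 + 67) = (4*(-19))*(-374 + 67) = -76*(-307) = 23332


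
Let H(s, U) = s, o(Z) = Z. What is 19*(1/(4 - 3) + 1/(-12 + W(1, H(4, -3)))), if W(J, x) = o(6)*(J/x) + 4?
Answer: 209/13 ≈ 16.077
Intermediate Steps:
W(J, x) = 4 + 6*J/x (W(J, x) = 6*(J/x) + 4 = 6*J/x + 4 = 4 + 6*J/x)
19*(1/(4 - 3) + 1/(-12 + W(1, H(4, -3)))) = 19*(1/(4 - 3) + 1/(-12 + (4 + 6*1/4))) = 19*(1/1 + 1/(-12 + (4 + 6*1*(1/4)))) = 19*(1 + 1/(-12 + (4 + 3/2))) = 19*(1 + 1/(-12 + 11/2)) = 19*(1 + 1/(-13/2)) = 19*(1 - 2/13) = 19*(11/13) = 209/13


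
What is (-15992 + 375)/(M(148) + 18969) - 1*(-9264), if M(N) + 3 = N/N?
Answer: 175694671/18967 ≈ 9263.2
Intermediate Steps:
M(N) = -2 (M(N) = -3 + N/N = -3 + 1 = -2)
(-15992 + 375)/(M(148) + 18969) - 1*(-9264) = (-15992 + 375)/(-2 + 18969) - 1*(-9264) = -15617/18967 + 9264 = 175694671/18967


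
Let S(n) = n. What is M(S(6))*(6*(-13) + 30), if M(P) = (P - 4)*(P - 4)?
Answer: -192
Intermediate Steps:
M(P) = (-4 + P)² (M(P) = (-4 + P)*(-4 + P) = (-4 + P)²)
M(S(6))*(6*(-13) + 30) = (-4 + 6)²*(6*(-13) + 30) = 2²*(-78 + 30) = 4*(-48) = -192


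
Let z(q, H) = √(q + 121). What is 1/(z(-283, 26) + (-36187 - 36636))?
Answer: -72823/5303189491 - 9*I*√2/5303189491 ≈ -1.3732e-5 - 2.4e-9*I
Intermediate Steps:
z(q, H) = √(121 + q)
1/(z(-283, 26) + (-36187 - 36636)) = 1/(√(121 - 283) + (-36187 - 36636)) = 1/(√(-162) - 72823) = 1/(9*I*√2 - 72823) = 1/(-72823 + 9*I*√2)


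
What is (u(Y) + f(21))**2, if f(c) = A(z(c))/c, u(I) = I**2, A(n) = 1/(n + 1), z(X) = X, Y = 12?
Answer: 4426107841/213444 ≈ 20737.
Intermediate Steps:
A(n) = 1/(1 + n)
f(c) = 1/(c*(1 + c)) (f(c) = 1/((1 + c)*c) = 1/(c*(1 + c)))
(u(Y) + f(21))**2 = (12**2 + 1/(21*(1 + 21)))**2 = (144 + (1/21)/22)**2 = (144 + (1/21)*(1/22))**2 = (144 + 1/462)**2 = (66529/462)**2 = 4426107841/213444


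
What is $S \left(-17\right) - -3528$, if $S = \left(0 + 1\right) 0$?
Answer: $3528$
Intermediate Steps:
$S = 0$ ($S = 1 \cdot 0 = 0$)
$S \left(-17\right) - -3528 = 0 \left(-17\right) - -3528 = 0 + 3528 = 3528$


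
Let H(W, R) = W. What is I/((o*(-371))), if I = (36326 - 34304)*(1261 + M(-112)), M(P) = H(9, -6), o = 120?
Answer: -42799/742 ≈ -57.681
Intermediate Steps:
M(P) = 9
I = 2567940 (I = (36326 - 34304)*(1261 + 9) = 2022*1270 = 2567940)
I/((o*(-371))) = 2567940/((120*(-371))) = 2567940/(-44520) = 2567940*(-1/44520) = -42799/742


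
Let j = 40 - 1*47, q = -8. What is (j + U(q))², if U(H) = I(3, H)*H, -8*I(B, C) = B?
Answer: 16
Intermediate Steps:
I(B, C) = -B/8
j = -7 (j = 40 - 47 = -7)
U(H) = -3*H/8 (U(H) = (-⅛*3)*H = -3*H/8)
(j + U(q))² = (-7 - 3/8*(-8))² = (-7 + 3)² = (-4)² = 16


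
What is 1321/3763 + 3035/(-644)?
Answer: -10569981/2423372 ≈ -4.3617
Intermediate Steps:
1321/3763 + 3035/(-644) = 1321*(1/3763) + 3035*(-1/644) = 1321/3763 - 3035/644 = -10569981/2423372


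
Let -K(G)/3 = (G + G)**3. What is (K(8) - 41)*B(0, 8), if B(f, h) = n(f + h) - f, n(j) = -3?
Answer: 36987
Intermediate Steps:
B(f, h) = -3 - f
K(G) = -24*G**3 (K(G) = -3*(G + G)**3 = -3*8*G**3 = -24*G**3)
(K(8) - 41)*B(0, 8) = (-24*8**3 - 41)*(-3 - 1*0) = (-24*512 - 41)*(-3 + 0) = (-12288 - 41)*(-3) = -12329*(-3) = 36987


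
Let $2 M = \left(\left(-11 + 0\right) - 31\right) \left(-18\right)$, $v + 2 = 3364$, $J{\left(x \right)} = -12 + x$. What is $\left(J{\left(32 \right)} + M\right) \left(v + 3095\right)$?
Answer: $2569886$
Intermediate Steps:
$v = 3362$ ($v = -2 + 3364 = 3362$)
$M = 378$ ($M = \frac{\left(\left(-11 + 0\right) - 31\right) \left(-18\right)}{2} = \frac{\left(-11 - 31\right) \left(-18\right)}{2} = \frac{\left(-42\right) \left(-18\right)}{2} = \frac{1}{2} \cdot 756 = 378$)
$\left(J{\left(32 \right)} + M\right) \left(v + 3095\right) = \left(\left(-12 + 32\right) + 378\right) \left(3362 + 3095\right) = \left(20 + 378\right) 6457 = 398 \cdot 6457 = 2569886$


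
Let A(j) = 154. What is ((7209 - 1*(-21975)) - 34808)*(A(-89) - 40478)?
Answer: 226782176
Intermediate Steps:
((7209 - 1*(-21975)) - 34808)*(A(-89) - 40478) = ((7209 - 1*(-21975)) - 34808)*(154 - 40478) = ((7209 + 21975) - 34808)*(-40324) = (29184 - 34808)*(-40324) = -5624*(-40324) = 226782176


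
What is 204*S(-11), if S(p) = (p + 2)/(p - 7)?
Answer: 102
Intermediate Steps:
S(p) = (2 + p)/(-7 + p)
204*S(-11) = 204*((2 - 11)/(-7 - 11)) = 204*(-9/(-18)) = 204*(-1/18*(-9)) = 204*(½) = 102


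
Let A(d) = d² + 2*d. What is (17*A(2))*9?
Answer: 1224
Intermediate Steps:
(17*A(2))*9 = (17*(2*(2 + 2)))*9 = (17*(2*4))*9 = (17*8)*9 = 136*9 = 1224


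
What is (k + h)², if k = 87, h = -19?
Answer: 4624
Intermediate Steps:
(k + h)² = (87 - 19)² = 68² = 4624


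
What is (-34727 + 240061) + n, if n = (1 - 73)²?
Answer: 210518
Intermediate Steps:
n = 5184 (n = (-72)² = 5184)
(-34727 + 240061) + n = (-34727 + 240061) + 5184 = 205334 + 5184 = 210518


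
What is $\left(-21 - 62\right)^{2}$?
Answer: $6889$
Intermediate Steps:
$\left(-21 - 62\right)^{2} = \left(-83\right)^{2} = 6889$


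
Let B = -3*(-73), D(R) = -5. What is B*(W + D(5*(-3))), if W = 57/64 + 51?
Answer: 657219/64 ≈ 10269.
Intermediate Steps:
B = 219
W = 3321/64 (W = 57*(1/64) + 51 = 57/64 + 51 = 3321/64 ≈ 51.891)
B*(W + D(5*(-3))) = 219*(3321/64 - 5) = 219*(3001/64) = 657219/64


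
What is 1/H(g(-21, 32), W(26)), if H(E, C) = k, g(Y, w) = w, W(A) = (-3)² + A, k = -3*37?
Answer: -1/111 ≈ -0.0090090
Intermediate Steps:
k = -111
W(A) = 9 + A
H(E, C) = -111
1/H(g(-21, 32), W(26)) = 1/(-111) = -1/111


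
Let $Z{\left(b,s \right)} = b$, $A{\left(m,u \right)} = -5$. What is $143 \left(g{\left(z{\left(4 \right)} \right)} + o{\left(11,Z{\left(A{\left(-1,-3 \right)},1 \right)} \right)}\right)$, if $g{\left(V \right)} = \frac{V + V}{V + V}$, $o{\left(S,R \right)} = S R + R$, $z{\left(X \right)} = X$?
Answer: $-8437$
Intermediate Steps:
$o{\left(S,R \right)} = R + R S$ ($o{\left(S,R \right)} = R S + R = R + R S$)
$g{\left(V \right)} = 1$ ($g{\left(V \right)} = \frac{2 V}{2 V} = 2 V \frac{1}{2 V} = 1$)
$143 \left(g{\left(z{\left(4 \right)} \right)} + o{\left(11,Z{\left(A{\left(-1,-3 \right)},1 \right)} \right)}\right) = 143 \left(1 - 5 \left(1 + 11\right)\right) = 143 \left(1 - 60\right) = 143 \left(-59\right) = -8437$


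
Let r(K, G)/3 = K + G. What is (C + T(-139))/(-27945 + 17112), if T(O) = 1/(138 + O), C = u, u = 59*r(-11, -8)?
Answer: 3364/10833 ≈ 0.31053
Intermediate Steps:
r(K, G) = 3*G + 3*K (r(K, G) = 3*(K + G) = 3*(G + K) = 3*G + 3*K)
u = -3363 (u = 59*(3*(-8) + 3*(-11)) = 59*(-24 - 33) = 59*(-57) = -3363)
C = -3363
(C + T(-139))/(-27945 + 17112) = (-3363 + 1/(138 - 139))/(-27945 + 17112) = (-3363 + 1/(-1))/(-10833) = (-3363 - 1)*(-1/10833) = -3364*(-1/10833) = 3364/10833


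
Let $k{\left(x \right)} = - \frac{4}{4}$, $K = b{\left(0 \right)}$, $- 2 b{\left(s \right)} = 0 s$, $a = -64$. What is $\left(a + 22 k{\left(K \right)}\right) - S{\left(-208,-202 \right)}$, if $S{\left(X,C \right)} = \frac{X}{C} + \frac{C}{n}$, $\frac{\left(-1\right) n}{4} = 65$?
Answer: $- \frac{1152901}{13130} \approx -87.807$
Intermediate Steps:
$n = -260$ ($n = \left(-4\right) 65 = -260$)
$S{\left(X,C \right)} = - \frac{C}{260} + \frac{X}{C}$ ($S{\left(X,C \right)} = \frac{X}{C} + \frac{C}{-260} = \frac{X}{C} + C \left(- \frac{1}{260}\right) = \frac{X}{C} - \frac{C}{260} = - \frac{C}{260} + \frac{X}{C}$)
$b{\left(s \right)} = 0$ ($b{\left(s \right)} = - \frac{0 s}{2} = \left(- \frac{1}{2}\right) 0 = 0$)
$K = 0$
$k{\left(x \right)} = -1$ ($k{\left(x \right)} = \left(-4\right) \frac{1}{4} = -1$)
$\left(a + 22 k{\left(K \right)}\right) - S{\left(-208,-202 \right)} = \left(-64 + 22 \left(-1\right)\right) - \left(\left(- \frac{1}{260}\right) \left(-202\right) - \frac{208}{-202}\right) = \left(-64 - 22\right) - \left(\frac{101}{130} - - \frac{104}{101}\right) = -86 - \left(\frac{101}{130} + \frac{104}{101}\right) = -86 - \frac{23721}{13130} = - \frac{1152901}{13130}$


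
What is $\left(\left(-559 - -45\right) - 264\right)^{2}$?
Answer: $605284$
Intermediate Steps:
$\left(\left(-559 - -45\right) - 264\right)^{2} = \left(\left(-559 + 45\right) - 264\right)^{2} = \left(-514 - 264\right)^{2} = \left(-778\right)^{2} = 605284$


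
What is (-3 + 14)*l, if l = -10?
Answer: -110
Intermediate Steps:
(-3 + 14)*l = (-3 + 14)*(-10) = 11*(-10) = -110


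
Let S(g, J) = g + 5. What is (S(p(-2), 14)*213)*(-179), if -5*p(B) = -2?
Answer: -1029429/5 ≈ -2.0589e+5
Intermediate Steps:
p(B) = 2/5 (p(B) = -1/5*(-2) = 2/5)
S(g, J) = 5 + g
(S(p(-2), 14)*213)*(-179) = ((5 + 2/5)*213)*(-179) = ((27/5)*213)*(-179) = (5751/5)*(-179) = -1029429/5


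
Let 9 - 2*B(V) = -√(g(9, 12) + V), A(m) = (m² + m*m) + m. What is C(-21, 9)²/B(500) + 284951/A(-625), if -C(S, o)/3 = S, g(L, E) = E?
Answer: -55646597369/336449375 + 127008*√2/431 ≈ 251.35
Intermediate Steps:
A(m) = m + 2*m² (A(m) = (m² + m²) + m = 2*m² + m = m + 2*m²)
C(S, o) = -3*S
B(V) = 9/2 + √(12 + V)/2 (B(V) = 9/2 - (-1)*√(12 + V)/2 = 9/2 + √(12 + V)/2)
C(-21, 9)²/B(500) + 284951/A(-625) = (-3*(-21))²/(9/2 + √(12 + 500)/2) + 284951/((-625*(1 + 2*(-625)))) = 63²/(9/2 + √512/2) + 284951/((-625*(1 - 1250))) = 3969/(9/2 + (16*√2)/2) + 284951/((-625*(-1249))) = 3969/(9/2 + 8*√2) + 284951/780625 = 284951/780625 + 3969/(9/2 + 8*√2)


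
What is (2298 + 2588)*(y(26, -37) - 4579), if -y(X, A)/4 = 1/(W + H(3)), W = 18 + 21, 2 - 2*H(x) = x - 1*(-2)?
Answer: -1678013638/75 ≈ -2.2374e+7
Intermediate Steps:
H(x) = -x/2 (H(x) = 1 - (x - 1*(-2))/2 = 1 - (x + 2)/2 = 1 - (2 + x)/2 = 1 + (-1 - x/2) = -x/2)
W = 39
y(X, A) = -8/75 (y(X, A) = -4/(39 - ½*3) = -4/(39 - 3/2) = -4/75/2 = -4*2/75 = -8/75)
(2298 + 2588)*(y(26, -37) - 4579) = (2298 + 2588)*(-8/75 - 4579) = 4886*(-343433/75) = -1678013638/75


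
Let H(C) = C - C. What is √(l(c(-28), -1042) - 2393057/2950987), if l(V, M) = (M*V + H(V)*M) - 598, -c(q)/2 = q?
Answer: I*√513362777842359809/2950987 ≈ 242.8*I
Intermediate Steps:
c(q) = -2*q
H(C) = 0
l(V, M) = -598 + M*V (l(V, M) = (M*V + 0*M) - 598 = (M*V + 0) - 598 = M*V - 598 = -598 + M*V)
√(l(c(-28), -1042) - 2393057/2950987) = √((-598 - (-2084)*(-28)) - 2393057/2950987) = √((-598 - 1042*56) - 2393057*1/2950987) = √((-598 - 58352) - 2393057/2950987) = √(-58950 - 2393057/2950987) = √(-173963076707/2950987) = I*√513362777842359809/2950987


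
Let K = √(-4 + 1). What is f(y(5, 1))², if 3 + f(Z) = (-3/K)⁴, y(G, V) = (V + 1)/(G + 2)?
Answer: 36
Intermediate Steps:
K = I*√3 (K = √(-3) = I*√3 ≈ 1.732*I)
y(G, V) = (1 + V)/(2 + G)
f(Z) = 6 (f(Z) = -3 + (-3*(-I*√3/3))⁴ = -3 + (-(-1)*I*√3)⁴ = -3 + (I*√3)⁴ = -3 + 9 = 6)
f(y(5, 1))² = 6² = 36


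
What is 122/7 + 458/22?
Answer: 2945/77 ≈ 38.247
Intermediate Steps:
122/7 + 458/22 = 122*(1/7) + 458*(1/22) = 122/7 + 229/11 = 2945/77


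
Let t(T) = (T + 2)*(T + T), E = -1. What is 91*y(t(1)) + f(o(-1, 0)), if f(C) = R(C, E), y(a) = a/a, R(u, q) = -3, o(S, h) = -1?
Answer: 88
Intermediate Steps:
t(T) = 2*T*(2 + T) (t(T) = (2 + T)*(2*T) = 2*T*(2 + T))
y(a) = 1
f(C) = -3
91*y(t(1)) + f(o(-1, 0)) = 91*1 - 3 = 91 - 3 = 88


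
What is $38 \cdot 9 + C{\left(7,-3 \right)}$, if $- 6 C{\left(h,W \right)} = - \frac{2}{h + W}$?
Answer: $\frac{4105}{12} \approx 342.08$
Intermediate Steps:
$C{\left(h,W \right)} = \frac{1}{3 \left(W + h\right)}$ ($C{\left(h,W \right)} = - \frac{\left(-2\right) \frac{1}{h + W}}{6} = - \frac{\left(-2\right) \frac{1}{W + h}}{6} = \frac{1}{3 \left(W + h\right)}$)
$38 \cdot 9 + C{\left(7,-3 \right)} = 38 \cdot 9 + \frac{1}{3 \left(-3 + 7\right)} = 342 + \frac{1}{3 \cdot 4} = 342 + \frac{1}{3} \cdot \frac{1}{4} = 342 + \frac{1}{12} = \frac{4105}{12}$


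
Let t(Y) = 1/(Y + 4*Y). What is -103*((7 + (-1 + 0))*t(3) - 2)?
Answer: 824/5 ≈ 164.80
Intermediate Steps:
t(Y) = 1/(5*Y)
-103*((7 + (-1 + 0))*t(3) - 2) = -103*((7 + (-1 + 0))*((⅕)/3) - 2) = -103*((7 - 1)*((⅕)*(⅓)) - 2) = -103*(6*(1/15) - 2) = -103*(⅖ - 2) = -103*(-8/5) = 824/5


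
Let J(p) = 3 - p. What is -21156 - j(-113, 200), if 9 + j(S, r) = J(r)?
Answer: -20950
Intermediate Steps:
j(S, r) = -6 - r (j(S, r) = -9 + (3 - r) = -6 - r)
-21156 - j(-113, 200) = -21156 - (-6 - 1*200) = -21156 - (-6 - 200) = -21156 - 1*(-206) = -21156 + 206 = -20950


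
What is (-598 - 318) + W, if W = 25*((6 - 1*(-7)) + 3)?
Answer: -516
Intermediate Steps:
W = 400 (W = 25*((6 + 7) + 3) = 25*(13 + 3) = 25*16 = 400)
(-598 - 318) + W = (-598 - 318) + 400 = -916 + 400 = -516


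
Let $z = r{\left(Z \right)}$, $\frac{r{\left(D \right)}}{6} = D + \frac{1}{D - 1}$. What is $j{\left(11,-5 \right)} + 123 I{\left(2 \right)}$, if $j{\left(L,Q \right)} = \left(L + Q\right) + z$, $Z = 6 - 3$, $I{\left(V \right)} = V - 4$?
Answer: $-219$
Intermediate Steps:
$I{\left(V \right)} = -4 + V$ ($I{\left(V \right)} = V - 4 = -4 + V$)
$Z = 3$ ($Z = 6 - 3 = 3$)
$r{\left(D \right)} = 6 D + \frac{6}{-1 + D}$ ($r{\left(D \right)} = 6 \left(D + \frac{1}{D - 1}\right) = 6 \left(D + \frac{1}{-1 + D}\right) = 6 D + \frac{6}{-1 + D}$)
$z = 21$ ($z = \frac{6 \left(1 + 3^{2} - 3\right)}{-1 + 3} = \frac{6 \left(1 + 9 - 3\right)}{2} = 6 \cdot \frac{1}{2} \cdot 7 = 21$)
$j{\left(L,Q \right)} = 21 + L + Q$ ($j{\left(L,Q \right)} = \left(L + Q\right) + 21 = 21 + L + Q$)
$j{\left(11,-5 \right)} + 123 I{\left(2 \right)} = \left(21 + 11 - 5\right) + 123 \left(-4 + 2\right) = 27 + 123 \left(-2\right) = 27 - 246 = -219$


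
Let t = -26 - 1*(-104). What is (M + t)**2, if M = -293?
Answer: 46225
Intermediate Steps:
t = 78 (t = -26 + 104 = 78)
(M + t)**2 = (-293 + 78)**2 = (-215)**2 = 46225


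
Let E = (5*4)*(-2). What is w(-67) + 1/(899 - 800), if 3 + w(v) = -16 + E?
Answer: -5840/99 ≈ -58.990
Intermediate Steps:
E = -40 (E = 20*(-2) = -40)
w(v) = -59 (w(v) = -3 + (-16 - 40) = -3 - 56 = -59)
w(-67) + 1/(899 - 800) = -59 + 1/(899 - 800) = -59 + 1/99 = -5840/99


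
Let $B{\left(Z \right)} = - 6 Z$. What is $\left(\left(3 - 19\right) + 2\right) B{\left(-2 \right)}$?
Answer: $-168$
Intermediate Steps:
$\left(\left(3 - 19\right) + 2\right) B{\left(-2 \right)} = \left(\left(3 - 19\right) + 2\right) \left(\left(-6\right) \left(-2\right)\right) = \left(\left(3 - 19\right) + 2\right) 12 = \left(-16 + 2\right) 12 = \left(-14\right) 12 = -168$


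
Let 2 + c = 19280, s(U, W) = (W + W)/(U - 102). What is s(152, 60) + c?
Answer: 96402/5 ≈ 19280.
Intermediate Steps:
s(U, W) = 2*W/(-102 + U) (s(U, W) = (2*W)/(-102 + U) = 2*W/(-102 + U))
c = 19278 (c = -2 + 19280 = 19278)
s(152, 60) + c = 2*60/(-102 + 152) + 19278 = 2*60/50 + 19278 = 2*60*(1/50) + 19278 = 12/5 + 19278 = 96402/5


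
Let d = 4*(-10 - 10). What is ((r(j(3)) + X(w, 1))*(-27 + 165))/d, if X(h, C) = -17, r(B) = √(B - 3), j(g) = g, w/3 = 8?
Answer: 1173/40 ≈ 29.325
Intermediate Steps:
w = 24 (w = 3*8 = 24)
r(B) = √(-3 + B)
d = -80 (d = 4*(-20) = -80)
((r(j(3)) + X(w, 1))*(-27 + 165))/d = ((√(-3 + 3) - 17)*(-27 + 165))/(-80) = ((√0 - 17)*138)*(-1/80) = ((0 - 17)*138)*(-1/80) = -17*138*(-1/80) = -2346*(-1/80) = 1173/40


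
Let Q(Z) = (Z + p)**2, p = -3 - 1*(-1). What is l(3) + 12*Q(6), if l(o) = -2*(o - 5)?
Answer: 196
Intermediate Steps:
p = -2 (p = -3 + 1 = -2)
Q(Z) = (-2 + Z)**2 (Q(Z) = (Z - 2)**2 = (-2 + Z)**2)
l(o) = 10 - 2*o (l(o) = -2*(-5 + o) = 10 - 2*o)
l(3) + 12*Q(6) = (10 - 2*3) + 12*(-2 + 6)**2 = (10 - 6) + 12*4**2 = 4 + 12*16 = 4 + 192 = 196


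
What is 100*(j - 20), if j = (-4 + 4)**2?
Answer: -2000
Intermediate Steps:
j = 0 (j = 0**2 = 0)
100*(j - 20) = 100*(0 - 20) = 100*(-20) = -2000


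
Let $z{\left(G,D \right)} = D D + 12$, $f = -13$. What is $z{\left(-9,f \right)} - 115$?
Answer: $66$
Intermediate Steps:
$z{\left(G,D \right)} = 12 + D^{2}$ ($z{\left(G,D \right)} = D^{2} + 12 = 12 + D^{2}$)
$z{\left(-9,f \right)} - 115 = \left(12 + \left(-13\right)^{2}\right) - 115 = \left(12 + 169\right) - 115 = 181 - 115 = 66$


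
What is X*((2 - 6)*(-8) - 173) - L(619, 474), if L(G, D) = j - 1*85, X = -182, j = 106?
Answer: 25641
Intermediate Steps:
L(G, D) = 21 (L(G, D) = 106 - 1*85 = 106 - 85 = 21)
X*((2 - 6)*(-8) - 173) - L(619, 474) = -182*((2 - 6)*(-8) - 173) - 1*21 = -182*(-4*(-8) - 173) - 21 = -182*(32 - 173) - 21 = -182*(-141) - 21 = 25662 - 21 = 25641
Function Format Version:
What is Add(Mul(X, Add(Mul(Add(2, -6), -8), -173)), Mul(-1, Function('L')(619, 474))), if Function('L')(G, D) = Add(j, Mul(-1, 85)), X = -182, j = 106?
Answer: 25641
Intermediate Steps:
Function('L')(G, D) = 21 (Function('L')(G, D) = Add(106, Mul(-1, 85)) = Add(106, -85) = 21)
Add(Mul(X, Add(Mul(Add(2, -6), -8), -173)), Mul(-1, Function('L')(619, 474))) = Add(Mul(-182, Add(Mul(Add(2, -6), -8), -173)), Mul(-1, 21)) = Add(Mul(-182, Add(Mul(-4, -8), -173)), -21) = Add(Mul(-182, Add(32, -173)), -21) = Add(Mul(-182, -141), -21) = Add(25662, -21) = 25641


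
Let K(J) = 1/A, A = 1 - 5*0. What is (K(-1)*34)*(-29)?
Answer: -986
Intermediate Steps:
A = 1 (A = 1 + 0 = 1)
K(J) = 1 (K(J) = 1/1 = 1)
(K(-1)*34)*(-29) = (1*34)*(-29) = 34*(-29) = -986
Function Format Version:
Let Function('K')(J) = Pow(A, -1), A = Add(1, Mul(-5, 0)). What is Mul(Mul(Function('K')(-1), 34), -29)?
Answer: -986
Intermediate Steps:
A = 1 (A = Add(1, 0) = 1)
Function('K')(J) = 1 (Function('K')(J) = Pow(1, -1) = 1)
Mul(Mul(Function('K')(-1), 34), -29) = Mul(Mul(1, 34), -29) = Mul(34, -29) = -986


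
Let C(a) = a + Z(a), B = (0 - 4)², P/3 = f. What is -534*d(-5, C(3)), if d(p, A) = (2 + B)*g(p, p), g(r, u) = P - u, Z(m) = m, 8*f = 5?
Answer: -132165/2 ≈ -66083.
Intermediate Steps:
f = 5/8 (f = (⅛)*5 = 5/8 ≈ 0.62500)
P = 15/8 (P = 3*(5/8) = 15/8 ≈ 1.8750)
B = 16 (B = (-4)² = 16)
C(a) = 2*a (C(a) = a + a = 2*a)
g(r, u) = 15/8 - u
d(p, A) = 135/4 - 18*p (d(p, A) = (2 + 16)*(15/8 - p) = 18*(15/8 - p) = 135/4 - 18*p)
-534*d(-5, C(3)) = -534*(135/4 - 18*(-5)) = -534*(135/4 + 90) = -534*495/4 = -132165/2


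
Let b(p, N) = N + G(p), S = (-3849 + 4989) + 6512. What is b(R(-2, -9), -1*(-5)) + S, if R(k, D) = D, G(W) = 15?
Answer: 7672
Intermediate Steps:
S = 7652 (S = 1140 + 6512 = 7652)
b(p, N) = 15 + N (b(p, N) = N + 15 = 15 + N)
b(R(-2, -9), -1*(-5)) + S = (15 - 1*(-5)) + 7652 = (15 + 5) + 7652 = 20 + 7652 = 7672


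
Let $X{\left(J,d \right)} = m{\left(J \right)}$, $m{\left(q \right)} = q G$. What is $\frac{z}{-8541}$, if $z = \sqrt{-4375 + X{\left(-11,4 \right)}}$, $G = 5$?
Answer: $- \frac{i \sqrt{4430}}{8541} \approx - 0.0077928 i$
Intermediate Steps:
$m{\left(q \right)} = 5 q$ ($m{\left(q \right)} = q 5 = 5 q$)
$X{\left(J,d \right)} = 5 J$
$z = i \sqrt{4430}$ ($z = \sqrt{-4375 + 5 \left(-11\right)} = \sqrt{-4375 - 55} = \sqrt{-4430} = i \sqrt{4430} \approx 66.558 i$)
$\frac{z}{-8541} = \frac{i \sqrt{4430}}{-8541} = i \sqrt{4430} \left(- \frac{1}{8541}\right) = - \frac{i \sqrt{4430}}{8541}$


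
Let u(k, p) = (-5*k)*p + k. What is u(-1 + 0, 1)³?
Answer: 64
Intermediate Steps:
u(k, p) = k - 5*k*p (u(k, p) = -5*k*p + k = k - 5*k*p)
u(-1 + 0, 1)³ = ((-1 + 0)*(1 - 5*1))³ = (-(1 - 5))³ = (-1*(-4))³ = 4³ = 64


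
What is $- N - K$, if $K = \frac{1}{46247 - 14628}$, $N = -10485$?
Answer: $\frac{331525214}{31619} \approx 10485.0$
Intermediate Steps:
$K = \frac{1}{31619} \approx 3.1627 \cdot 10^{-5}$
$- N - K = \left(-1\right) \left(-10485\right) - \frac{1}{31619} = 10485 - \frac{1}{31619} = \frac{331525214}{31619}$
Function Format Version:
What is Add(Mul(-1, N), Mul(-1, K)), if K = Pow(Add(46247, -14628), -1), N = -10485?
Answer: Rational(331525214, 31619) ≈ 10485.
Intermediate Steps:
K = Rational(1, 31619) (K = Pow(31619, -1) = Rational(1, 31619) ≈ 3.1627e-5)
Add(Mul(-1, N), Mul(-1, K)) = Add(Mul(-1, -10485), Mul(-1, Rational(1, 31619))) = Add(10485, Rational(-1, 31619)) = Rational(331525214, 31619)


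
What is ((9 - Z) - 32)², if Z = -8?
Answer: 225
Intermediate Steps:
((9 - Z) - 32)² = ((9 - 1*(-8)) - 32)² = ((9 + 8) - 32)² = (17 - 32)² = (-15)² = 225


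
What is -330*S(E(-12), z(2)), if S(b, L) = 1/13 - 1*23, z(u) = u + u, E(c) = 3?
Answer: 98340/13 ≈ 7564.6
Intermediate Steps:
z(u) = 2*u
S(b, L) = -298/13 (S(b, L) = 1/13 - 23 = -298/13)
-330*S(E(-12), z(2)) = -330*(-298/13) = 98340/13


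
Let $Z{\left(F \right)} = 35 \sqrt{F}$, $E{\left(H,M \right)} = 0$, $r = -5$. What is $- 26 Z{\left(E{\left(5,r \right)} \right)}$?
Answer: $0$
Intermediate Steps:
$- 26 Z{\left(E{\left(5,r \right)} \right)} = - 26 \cdot 35 \sqrt{0} = - 26 \cdot 35 \cdot 0 = \left(-26\right) 0 = 0$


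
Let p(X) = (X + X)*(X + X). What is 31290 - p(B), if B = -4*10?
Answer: 24890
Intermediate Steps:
B = -40
p(X) = 4*X**2 (p(X) = (2*X)*(2*X) = 4*X**2)
31290 - p(B) = 31290 - 4*(-40)**2 = 31290 - 4*1600 = 31290 - 1*6400 = 31290 - 6400 = 24890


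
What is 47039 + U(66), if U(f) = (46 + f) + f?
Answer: 47217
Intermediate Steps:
U(f) = 46 + 2*f
47039 + U(66) = 47039 + (46 + 2*66) = 47039 + (46 + 132) = 47039 + 178 = 47217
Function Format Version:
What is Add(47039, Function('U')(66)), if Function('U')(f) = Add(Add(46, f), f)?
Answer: 47217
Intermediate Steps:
Function('U')(f) = Add(46, Mul(2, f))
Add(47039, Function('U')(66)) = Add(47039, Add(46, Mul(2, 66))) = Add(47039, Add(46, 132)) = Add(47039, 178) = 47217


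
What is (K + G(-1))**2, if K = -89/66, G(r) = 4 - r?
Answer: 58081/4356 ≈ 13.334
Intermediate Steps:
K = -89/66 (K = -89*1/66 = -89/66 ≈ -1.3485)
(K + G(-1))**2 = (-89/66 + (4 - 1*(-1)))**2 = (-89/66 + (4 + 1))**2 = (-89/66 + 5)**2 = (241/66)**2 = 58081/4356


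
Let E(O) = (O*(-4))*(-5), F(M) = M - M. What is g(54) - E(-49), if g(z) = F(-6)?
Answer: 980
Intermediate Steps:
F(M) = 0
E(O) = 20*O (E(O) = -4*O*(-5) = 20*O)
g(z) = 0
g(54) - E(-49) = 0 - 20*(-49) = 0 - 1*(-980) = 0 + 980 = 980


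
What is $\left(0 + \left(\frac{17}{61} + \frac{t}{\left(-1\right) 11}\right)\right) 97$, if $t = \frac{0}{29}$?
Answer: $\frac{1649}{61} \approx 27.033$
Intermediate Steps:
$t = 0$ ($t = 0 \cdot \frac{1}{29} = 0$)
$\left(0 + \left(\frac{17}{61} + \frac{t}{\left(-1\right) 11}\right)\right) 97 = \left(0 + \left(\frac{17}{61} + \frac{0}{\left(-1\right) 11}\right)\right) 97 = \left(0 + \left(17 \cdot \frac{1}{61} + \frac{0}{-11}\right)\right) 97 = \left(0 + \left(\frac{17}{61} + 0 \left(- \frac{1}{11}\right)\right)\right) 97 = \left(0 + \left(\frac{17}{61} + 0\right)\right) 97 = \left(0 + \frac{17}{61}\right) 97 = \frac{17}{61} \cdot 97 = \frac{1649}{61}$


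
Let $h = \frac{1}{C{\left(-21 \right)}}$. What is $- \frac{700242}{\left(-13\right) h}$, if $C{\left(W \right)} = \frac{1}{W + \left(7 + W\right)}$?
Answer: $- \frac{700242}{455} \approx -1539.0$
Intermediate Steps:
$C{\left(W \right)} = \frac{1}{7 + 2 W}$
$h = -35$ ($h = \frac{1}{\frac{1}{7 + 2 \left(-21\right)}} = \frac{1}{\frac{1}{7 - 42}} = \frac{1}{\frac{1}{-35}} = \frac{1}{- \frac{1}{35}} = -35$)
$- \frac{700242}{\left(-13\right) h} = - \frac{700242}{\left(-13\right) \left(-35\right)} = - \frac{700242}{455}$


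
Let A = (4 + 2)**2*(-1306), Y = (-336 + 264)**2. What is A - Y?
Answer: -52200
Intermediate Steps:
Y = 5184 (Y = (-72)**2 = 5184)
A = -47016 (A = 6**2*(-1306) = 36*(-1306) = -47016)
A - Y = -47016 - 1*5184 = -47016 - 5184 = -52200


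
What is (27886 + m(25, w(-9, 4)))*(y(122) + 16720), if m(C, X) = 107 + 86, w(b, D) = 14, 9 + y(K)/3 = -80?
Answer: 461983787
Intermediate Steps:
y(K) = -267 (y(K) = -27 + 3*(-80) = -27 - 240 = -267)
m(C, X) = 193
(27886 + m(25, w(-9, 4)))*(y(122) + 16720) = (27886 + 193)*(-267 + 16720) = 28079*16453 = 461983787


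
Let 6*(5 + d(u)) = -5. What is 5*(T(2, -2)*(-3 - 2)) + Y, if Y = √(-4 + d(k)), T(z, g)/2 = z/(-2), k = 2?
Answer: 50 + I*√354/6 ≈ 50.0 + 3.1358*I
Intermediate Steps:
T(z, g) = -z (T(z, g) = 2*(z/(-2)) = 2*(z*(-½)) = 2*(-z/2) = -z)
d(u) = -35/6 (d(u) = -5 + (⅙)*(-5) = -5 - ⅚ = -35/6)
Y = I*√354/6 (Y = √(-4 - 35/6) = √(-59/6) = I*√354/6 ≈ 3.1358*I)
5*(T(2, -2)*(-3 - 2)) + Y = 5*((-1*2)*(-3 - 2)) + I*√354/6 = 5*(-2*(-5)) + I*√354/6 = 5*10 + I*√354/6 = 50 + I*√354/6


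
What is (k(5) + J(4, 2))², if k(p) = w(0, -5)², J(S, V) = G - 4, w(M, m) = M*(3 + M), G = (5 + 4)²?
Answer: 5929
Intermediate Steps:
G = 81 (G = 9² = 81)
J(S, V) = 77 (J(S, V) = 81 - 4 = 77)
k(p) = 0 (k(p) = (0*(3 + 0))² = (0*3)² = 0² = 0)
(k(5) + J(4, 2))² = (0 + 77)² = 77² = 5929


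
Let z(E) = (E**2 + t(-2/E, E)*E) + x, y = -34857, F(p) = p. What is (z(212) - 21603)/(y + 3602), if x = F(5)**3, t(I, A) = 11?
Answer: -25798/31255 ≈ -0.82540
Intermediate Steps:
x = 125 (x = 5**3 = 125)
z(E) = 125 + E**2 + 11*E (z(E) = (E**2 + 11*E) + 125 = 125 + E**2 + 11*E)
(z(212) - 21603)/(y + 3602) = ((125 + 212**2 + 11*212) - 21603)/(-34857 + 3602) = ((125 + 44944 + 2332) - 21603)/(-31255) = (47401 - 21603)*(-1/31255) = 25798*(-1/31255) = -25798/31255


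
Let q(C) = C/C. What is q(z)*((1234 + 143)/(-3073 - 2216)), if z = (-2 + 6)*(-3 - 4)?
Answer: -459/1763 ≈ -0.26035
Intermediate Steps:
z = -28 (z = 4*(-7) = -28)
q(C) = 1
q(z)*((1234 + 143)/(-3073 - 2216)) = 1*((1234 + 143)/(-3073 - 2216)) = 1*(1377/(-5289)) = 1*(1377*(-1/5289)) = 1*(-459/1763) = -459/1763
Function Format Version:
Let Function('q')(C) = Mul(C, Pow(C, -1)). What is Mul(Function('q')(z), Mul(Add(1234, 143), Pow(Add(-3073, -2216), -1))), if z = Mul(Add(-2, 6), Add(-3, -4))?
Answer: Rational(-459, 1763) ≈ -0.26035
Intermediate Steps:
z = -28 (z = Mul(4, -7) = -28)
Function('q')(C) = 1
Mul(Function('q')(z), Mul(Add(1234, 143), Pow(Add(-3073, -2216), -1))) = Mul(1, Mul(Add(1234, 143), Pow(Add(-3073, -2216), -1))) = Mul(1, Mul(1377, Pow(-5289, -1))) = Mul(1, Mul(1377, Rational(-1, 5289))) = Mul(1, Rational(-459, 1763)) = Rational(-459, 1763)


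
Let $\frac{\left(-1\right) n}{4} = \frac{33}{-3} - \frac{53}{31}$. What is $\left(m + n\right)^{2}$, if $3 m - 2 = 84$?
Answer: $\frac{54671236}{8649} \approx 6321.1$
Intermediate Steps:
$m = \frac{86}{3}$ ($m = \frac{2}{3} + \frac{1}{3} \cdot 84 = \frac{2}{3} + 28 = \frac{86}{3} \approx 28.667$)
$n = \frac{1576}{31}$ ($n = - 4 \left(\frac{33}{-3} - \frac{53}{31}\right) = - 4 \left(33 \left(- \frac{1}{3}\right) - \frac{53}{31}\right) = - 4 \left(-11 - \frac{53}{31}\right) = \left(-4\right) \left(- \frac{394}{31}\right) = \frac{1576}{31} \approx 50.839$)
$\left(m + n\right)^{2} = \left(\frac{86}{3} + \frac{1576}{31}\right)^{2} = \left(\frac{7394}{93}\right)^{2} = \frac{54671236}{8649}$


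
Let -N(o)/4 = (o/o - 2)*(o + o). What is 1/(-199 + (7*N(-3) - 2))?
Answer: -1/369 ≈ -0.0027100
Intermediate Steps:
N(o) = 8*o (N(o) = -4*(o/o - 2)*(o + o) = -4*(1 - 2)*2*o = -(-4)*2*o = -(-8)*o = 8*o)
1/(-199 + (7*N(-3) - 2)) = 1/(-199 + (7*(8*(-3)) - 2)) = 1/(-199 + (7*(-24) - 2)) = 1/(-199 + (-168 - 2)) = 1/(-199 - 170) = 1/(-369) = -1/369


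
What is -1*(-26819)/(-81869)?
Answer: -26819/81869 ≈ -0.32758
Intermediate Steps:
-1*(-26819)/(-81869) = 26819*(-1/81869) = -26819/81869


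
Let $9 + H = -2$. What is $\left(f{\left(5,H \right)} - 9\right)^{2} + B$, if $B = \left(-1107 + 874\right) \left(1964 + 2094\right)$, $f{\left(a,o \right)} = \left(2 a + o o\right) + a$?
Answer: $-929385$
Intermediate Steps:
$H = -11$ ($H = -9 - 2 = -11$)
$f{\left(a,o \right)} = o^{2} + 3 a$ ($f{\left(a,o \right)} = \left(2 a + o^{2}\right) + a = \left(o^{2} + 2 a\right) + a = o^{2} + 3 a$)
$B = -945514$ ($B = \left(-233\right) 4058 = -945514$)
$\left(f{\left(5,H \right)} - 9\right)^{2} + B = \left(\left(\left(-11\right)^{2} + 3 \cdot 5\right) - 9\right)^{2} - 945514 = \left(\left(121 + 15\right) - 9\right)^{2} - 945514 = \left(136 - 9\right)^{2} - 945514 = 127^{2} - 945514 = 16129 - 945514 = -929385$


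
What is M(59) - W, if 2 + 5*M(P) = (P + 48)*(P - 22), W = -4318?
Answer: 25547/5 ≈ 5109.4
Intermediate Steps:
M(P) = -2/5 + (-22 + P)*(48 + P)/5 (M(P) = -2/5 + ((P + 48)*(P - 22))/5 = -2/5 + ((48 + P)*(-22 + P))/5 = -2/5 + ((-22 + P)*(48 + P))/5 = -2/5 + (-22 + P)*(48 + P)/5)
M(59) - W = (-1058/5 + (1/5)*59**2 + (26/5)*59) - 1*(-4318) = (-1058/5 + (1/5)*3481 + 1534/5) + 4318 = (-1058/5 + 3481/5 + 1534/5) + 4318 = 3957/5 + 4318 = 25547/5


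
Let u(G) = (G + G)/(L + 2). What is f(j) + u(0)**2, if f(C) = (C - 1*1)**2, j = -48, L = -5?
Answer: 2401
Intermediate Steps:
u(G) = -2*G/3 (u(G) = (G + G)/(-5 + 2) = (2*G)/(-3) = (2*G)*(-1/3) = -2*G/3)
f(C) = (-1 + C)**2 (f(C) = (C - 1)**2 = (-1 + C)**2)
f(j) + u(0)**2 = (-1 - 48)**2 + (-2/3*0)**2 = (-49)**2 + 0**2 = 2401 + 0 = 2401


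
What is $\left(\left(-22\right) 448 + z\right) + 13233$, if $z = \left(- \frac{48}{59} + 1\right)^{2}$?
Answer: $\frac{11755458}{3481} \approx 3377.0$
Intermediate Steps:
$z = \frac{121}{3481}$ ($z = \left(\left(-48\right) \frac{1}{59} + 1\right)^{2} = \left(- \frac{48}{59} + 1\right)^{2} = \left(\frac{11}{59}\right)^{2} = \frac{121}{3481} \approx 0.03476$)
$\left(\left(-22\right) 448 + z\right) + 13233 = \left(\left(-22\right) 448 + \frac{121}{3481}\right) + 13233 = \left(-9856 + \frac{121}{3481}\right) + 13233 = - \frac{34308615}{3481} + 13233 = \frac{11755458}{3481}$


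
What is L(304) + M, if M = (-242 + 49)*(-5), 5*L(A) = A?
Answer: 5129/5 ≈ 1025.8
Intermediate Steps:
L(A) = A/5
M = 965 (M = -193*(-5) = 965)
L(304) + M = (⅕)*304 + 965 = 304/5 + 965 = 5129/5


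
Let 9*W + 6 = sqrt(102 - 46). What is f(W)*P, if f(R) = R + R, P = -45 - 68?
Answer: 452/3 - 452*sqrt(14)/9 ≈ -37.248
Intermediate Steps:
P = -113
W = -2/3 + 2*sqrt(14)/9 (W = -2/3 + sqrt(102 - 46)/9 = -2/3 + sqrt(56)/9 = -2/3 + (2*sqrt(14))/9 = -2/3 + 2*sqrt(14)/9 ≈ 0.16481)
f(R) = 2*R
f(W)*P = (2*(-2/3 + 2*sqrt(14)/9))*(-113) = (-4/3 + 4*sqrt(14)/9)*(-113) = 452/3 - 452*sqrt(14)/9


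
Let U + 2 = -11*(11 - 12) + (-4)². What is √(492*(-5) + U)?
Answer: I*√2435 ≈ 49.346*I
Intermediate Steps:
U = 25 (U = -2 + (-11*(11 - 12) + (-4)²) = -2 + (-11*(-1) + 16) = -2 + (11 + 16) = -2 + 27 = 25)
√(492*(-5) + U) = √(492*(-5) + 25) = √(-2460 + 25) = √(-2435) = I*√2435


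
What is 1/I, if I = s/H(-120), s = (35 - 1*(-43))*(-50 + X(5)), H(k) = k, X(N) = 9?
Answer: 20/533 ≈ 0.037523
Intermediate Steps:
s = -3198 (s = (35 - 1*(-43))*(-50 + 9) = (35 + 43)*(-41) = 78*(-41) = -3198)
I = 533/20 (I = -3198/(-120) = -3198*(-1/120) = 533/20 ≈ 26.650)
1/I = 1/(533/20) = 20/533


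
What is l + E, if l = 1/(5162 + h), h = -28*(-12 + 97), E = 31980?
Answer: 88968361/2782 ≈ 31980.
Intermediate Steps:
h = -2380 (h = -28*85 = -2380)
l = 1/2782 (l = 1/(5162 - 2380) = 1/2782 ≈ 0.00035945)
l + E = 1/2782 + 31980 = 88968361/2782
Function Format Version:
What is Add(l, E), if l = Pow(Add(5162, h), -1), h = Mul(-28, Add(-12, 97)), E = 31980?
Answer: Rational(88968361, 2782) ≈ 31980.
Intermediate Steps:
h = -2380 (h = Mul(-28, 85) = -2380)
l = Rational(1, 2782) (l = Pow(Add(5162, -2380), -1) = Pow(2782, -1) = Rational(1, 2782) ≈ 0.00035945)
Add(l, E) = Add(Rational(1, 2782), 31980) = Rational(88968361, 2782)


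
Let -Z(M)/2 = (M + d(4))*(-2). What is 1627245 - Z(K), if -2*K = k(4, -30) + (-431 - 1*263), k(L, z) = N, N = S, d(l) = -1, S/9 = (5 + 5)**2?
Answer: 1627661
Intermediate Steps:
S = 900 (S = 9*(5 + 5)**2 = 9*10**2 = 9*100 = 900)
N = 900
k(L, z) = 900
K = -103 (K = -(900 + (-431 - 1*263))/2 = -(900 + (-431 - 263))/2 = -(900 - 694)/2 = -1/2*206 = -103)
Z(M) = -4 + 4*M (Z(M) = -2*(M - 1)*(-2) = -2*(-1 + M)*(-2) = -2*(2 - 2*M) = -4 + 4*M)
1627245 - Z(K) = 1627245 - (-4 + 4*(-103)) = 1627245 - (-4 - 412) = 1627245 - 1*(-416) = 1627245 + 416 = 1627661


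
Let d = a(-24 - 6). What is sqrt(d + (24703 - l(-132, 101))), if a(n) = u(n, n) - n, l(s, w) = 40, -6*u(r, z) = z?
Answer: sqrt(24698) ≈ 157.16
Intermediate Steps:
u(r, z) = -z/6
a(n) = -7*n/6 (a(n) = -n/6 - n = -7*n/6)
d = 35 (d = -7*(-24 - 6)/6 = -7/6*(-30) = 35)
sqrt(d + (24703 - l(-132, 101))) = sqrt(35 + (24703 - 1*40)) = sqrt(35 + (24703 - 40)) = sqrt(35 + 24663) = sqrt(24698)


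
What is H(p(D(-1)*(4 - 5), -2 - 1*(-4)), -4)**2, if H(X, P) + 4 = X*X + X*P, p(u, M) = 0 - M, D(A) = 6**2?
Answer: 64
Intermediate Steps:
D(A) = 36
p(u, M) = -M
H(X, P) = -4 + X**2 + P*X (H(X, P) = -4 + (X*X + X*P) = -4 + (X**2 + P*X) = -4 + X**2 + P*X)
H(p(D(-1)*(4 - 5), -2 - 1*(-4)), -4)**2 = (-4 + (-(-2 - 1*(-4)))**2 - (-4)*(-2 - 1*(-4)))**2 = (-4 + (-(-2 + 4))**2 - (-4)*(-2 + 4))**2 = (-4 + (-1*2)**2 - (-4)*2)**2 = (-4 + (-2)**2 - 4*(-2))**2 = (-4 + 4 + 8)**2 = 8**2 = 64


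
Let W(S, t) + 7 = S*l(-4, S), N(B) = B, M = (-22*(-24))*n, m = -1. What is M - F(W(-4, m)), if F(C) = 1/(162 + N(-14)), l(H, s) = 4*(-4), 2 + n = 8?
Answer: 468863/148 ≈ 3168.0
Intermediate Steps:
n = 6 (n = -2 + 8 = 6)
l(H, s) = -16
M = 3168 (M = -22*(-24)*6 = 528*6 = 3168)
W(S, t) = -7 - 16*S (W(S, t) = -7 + S*(-16) = -7 - 16*S)
F(C) = 1/148 (F(C) = 1/(162 - 14) = 1/148)
M - F(W(-4, m)) = 3168 - 1*1/148 = 3168 - 1/148 = 468863/148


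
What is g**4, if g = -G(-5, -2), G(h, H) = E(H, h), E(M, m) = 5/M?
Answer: 625/16 ≈ 39.063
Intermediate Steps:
G(h, H) = 5/H
g = 5/2 (g = -5/(-2) = -5*(-1)/2 = -1*(-5/2) = 5/2 ≈ 2.5000)
g**4 = (5/2)**4 = 625/16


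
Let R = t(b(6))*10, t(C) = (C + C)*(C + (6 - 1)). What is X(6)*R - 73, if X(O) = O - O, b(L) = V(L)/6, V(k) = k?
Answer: -73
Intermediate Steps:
b(L) = L/6
t(C) = 2*C*(5 + C) (t(C) = (2*C)*(C + 5) = (2*C)*(5 + C) = 2*C*(5 + C))
X(O) = 0
R = 120 (R = (2*((⅙)*6)*(5 + (⅙)*6))*10 = (2*1*(5 + 1))*10 = (2*1*6)*10 = 12*10 = 120)
X(6)*R - 73 = 0*120 - 73 = 0 - 73 = -73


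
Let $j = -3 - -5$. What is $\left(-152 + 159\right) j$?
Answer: $14$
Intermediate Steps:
$j = 2$ ($j = -3 + 5 = 2$)
$\left(-152 + 159\right) j = \left(-152 + 159\right) 2 = 7 \cdot 2 = 14$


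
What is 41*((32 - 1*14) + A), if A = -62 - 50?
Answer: -3854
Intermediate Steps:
A = -112
41*((32 - 1*14) + A) = 41*((32 - 1*14) - 112) = 41*((32 - 14) - 112) = 41*(18 - 112) = 41*(-94) = -3854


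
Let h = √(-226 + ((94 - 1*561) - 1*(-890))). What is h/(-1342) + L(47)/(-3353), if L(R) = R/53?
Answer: -47/177709 - √197/1342 ≈ -0.010723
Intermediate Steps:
L(R) = R/53 (L(R) = R*(1/53) = R/53)
h = √197 (h = √(-226 + ((94 - 561) + 890)) = √(-226 + (-467 + 890)) = √(-226 + 423) = √197 ≈ 14.036)
h/(-1342) + L(47)/(-3353) = √197/(-1342) + ((1/53)*47)/(-3353) = √197*(-1/1342) + (47/53)*(-1/3353) = -√197/1342 - 47/177709 = -47/177709 - √197/1342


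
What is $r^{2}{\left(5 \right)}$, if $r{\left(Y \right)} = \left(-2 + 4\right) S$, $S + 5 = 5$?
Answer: $0$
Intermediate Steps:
$S = 0$ ($S = -5 + 5 = 0$)
$r{\left(Y \right)} = 0$ ($r{\left(Y \right)} = \left(-2 + 4\right) 0 = 2 \cdot 0 = 0$)
$r^{2}{\left(5 \right)} = 0^{2} = 0$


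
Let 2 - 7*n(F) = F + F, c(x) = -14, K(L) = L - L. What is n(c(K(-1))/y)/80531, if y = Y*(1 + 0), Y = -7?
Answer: -2/563717 ≈ -3.5479e-6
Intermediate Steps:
K(L) = 0
y = -7 (y = -7*(1 + 0) = -7*1 = -7)
n(F) = 2/7 - 2*F/7 (n(F) = 2/7 - (F + F)/7 = 2/7 - 2*F/7)
n(c(K(-1))/y)/80531 = (2/7 - (-4)/(-7))/80531 = (2/7 - (-4)*(-1)/7)*(1/80531) = (2/7 - 2/7*2)*(1/80531) = (2/7 - 4/7)*(1/80531) = -2/7*1/80531 = -2/563717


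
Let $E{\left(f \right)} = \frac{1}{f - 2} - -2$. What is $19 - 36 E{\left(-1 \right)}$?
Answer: $-41$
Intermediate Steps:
$E{\left(f \right)} = 2 + \frac{1}{-2 + f}$ ($E{\left(f \right)} = \frac{1}{-2 + f} + 2 = 2 + \frac{1}{-2 + f}$)
$19 - 36 E{\left(-1 \right)} = 19 - 36 \frac{-3 + 2 \left(-1\right)}{-2 - 1} = 19 - 36 \frac{-3 - 2}{-3} = 19 - 36 \left(\left(- \frac{1}{3}\right) \left(-5\right)\right) = 19 - 60 = -41$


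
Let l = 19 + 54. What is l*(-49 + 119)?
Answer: 5110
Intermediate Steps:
l = 73
l*(-49 + 119) = 73*(-49 + 119) = 73*70 = 5110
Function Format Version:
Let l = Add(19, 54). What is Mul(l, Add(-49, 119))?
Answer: 5110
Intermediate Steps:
l = 73
Mul(l, Add(-49, 119)) = Mul(73, Add(-49, 119)) = Mul(73, 70) = 5110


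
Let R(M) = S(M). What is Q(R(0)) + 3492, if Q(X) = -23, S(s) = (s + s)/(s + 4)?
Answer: 3469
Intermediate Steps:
S(s) = 2*s/(4 + s) (S(s) = (2*s)/(4 + s) = 2*s/(4 + s))
R(M) = 2*M/(4 + M)
Q(R(0)) + 3492 = -23 + 3492 = 3469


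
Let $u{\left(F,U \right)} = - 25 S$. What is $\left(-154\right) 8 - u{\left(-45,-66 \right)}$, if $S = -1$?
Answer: $-1257$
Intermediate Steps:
$u{\left(F,U \right)} = 25$ ($u{\left(F,U \right)} = \left(-25\right) \left(-1\right) = 25$)
$\left(-154\right) 8 - u{\left(-45,-66 \right)} = \left(-154\right) 8 - 25 = -1232 - 25 = -1257$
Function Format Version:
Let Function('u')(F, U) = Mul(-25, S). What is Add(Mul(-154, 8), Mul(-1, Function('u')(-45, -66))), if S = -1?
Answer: -1257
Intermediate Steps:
Function('u')(F, U) = 25 (Function('u')(F, U) = Mul(-25, -1) = 25)
Add(Mul(-154, 8), Mul(-1, Function('u')(-45, -66))) = Add(Mul(-154, 8), Mul(-1, 25)) = Add(-1232, -25) = -1257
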